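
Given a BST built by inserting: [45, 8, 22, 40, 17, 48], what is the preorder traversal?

Tree insertion order: [45, 8, 22, 40, 17, 48]
Tree (level-order array): [45, 8, 48, None, 22, None, None, 17, 40]
Preorder traversal: [45, 8, 22, 17, 40, 48]


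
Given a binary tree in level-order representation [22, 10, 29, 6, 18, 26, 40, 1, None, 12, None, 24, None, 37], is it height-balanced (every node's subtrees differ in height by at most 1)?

Tree (level-order array): [22, 10, 29, 6, 18, 26, 40, 1, None, 12, None, 24, None, 37]
Definition: a tree is height-balanced if, at every node, |h(left) - h(right)| <= 1 (empty subtree has height -1).
Bottom-up per-node check:
  node 1: h_left=-1, h_right=-1, diff=0 [OK], height=0
  node 6: h_left=0, h_right=-1, diff=1 [OK], height=1
  node 12: h_left=-1, h_right=-1, diff=0 [OK], height=0
  node 18: h_left=0, h_right=-1, diff=1 [OK], height=1
  node 10: h_left=1, h_right=1, diff=0 [OK], height=2
  node 24: h_left=-1, h_right=-1, diff=0 [OK], height=0
  node 26: h_left=0, h_right=-1, diff=1 [OK], height=1
  node 37: h_left=-1, h_right=-1, diff=0 [OK], height=0
  node 40: h_left=0, h_right=-1, diff=1 [OK], height=1
  node 29: h_left=1, h_right=1, diff=0 [OK], height=2
  node 22: h_left=2, h_right=2, diff=0 [OK], height=3
All nodes satisfy the balance condition.
Result: Balanced


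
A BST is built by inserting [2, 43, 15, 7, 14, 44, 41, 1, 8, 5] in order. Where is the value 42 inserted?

Starting tree (level order): [2, 1, 43, None, None, 15, 44, 7, 41, None, None, 5, 14, None, None, None, None, 8]
Insertion path: 2 -> 43 -> 15 -> 41
Result: insert 42 as right child of 41
Final tree (level order): [2, 1, 43, None, None, 15, 44, 7, 41, None, None, 5, 14, None, 42, None, None, 8]


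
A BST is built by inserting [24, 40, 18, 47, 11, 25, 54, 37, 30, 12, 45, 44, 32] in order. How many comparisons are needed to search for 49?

Search path for 49: 24 -> 40 -> 47 -> 54
Found: False
Comparisons: 4


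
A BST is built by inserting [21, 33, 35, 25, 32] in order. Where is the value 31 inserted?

Starting tree (level order): [21, None, 33, 25, 35, None, 32]
Insertion path: 21 -> 33 -> 25 -> 32
Result: insert 31 as left child of 32
Final tree (level order): [21, None, 33, 25, 35, None, 32, None, None, 31]


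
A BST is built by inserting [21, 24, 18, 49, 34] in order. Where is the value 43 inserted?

Starting tree (level order): [21, 18, 24, None, None, None, 49, 34]
Insertion path: 21 -> 24 -> 49 -> 34
Result: insert 43 as right child of 34
Final tree (level order): [21, 18, 24, None, None, None, 49, 34, None, None, 43]


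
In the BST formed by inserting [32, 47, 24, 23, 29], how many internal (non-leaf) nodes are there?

Tree built from: [32, 47, 24, 23, 29]
Tree (level-order array): [32, 24, 47, 23, 29]
Rule: An internal node has at least one child.
Per-node child counts:
  node 32: 2 child(ren)
  node 24: 2 child(ren)
  node 23: 0 child(ren)
  node 29: 0 child(ren)
  node 47: 0 child(ren)
Matching nodes: [32, 24]
Count of internal (non-leaf) nodes: 2


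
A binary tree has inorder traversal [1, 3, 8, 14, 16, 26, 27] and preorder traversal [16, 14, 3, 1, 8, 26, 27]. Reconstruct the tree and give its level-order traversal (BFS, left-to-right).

Inorder:  [1, 3, 8, 14, 16, 26, 27]
Preorder: [16, 14, 3, 1, 8, 26, 27]
Algorithm: preorder visits root first, so consume preorder in order;
for each root, split the current inorder slice at that value into
left-subtree inorder and right-subtree inorder, then recurse.
Recursive splits:
  root=16; inorder splits into left=[1, 3, 8, 14], right=[26, 27]
  root=14; inorder splits into left=[1, 3, 8], right=[]
  root=3; inorder splits into left=[1], right=[8]
  root=1; inorder splits into left=[], right=[]
  root=8; inorder splits into left=[], right=[]
  root=26; inorder splits into left=[], right=[27]
  root=27; inorder splits into left=[], right=[]
Reconstructed level-order: [16, 14, 26, 3, 27, 1, 8]


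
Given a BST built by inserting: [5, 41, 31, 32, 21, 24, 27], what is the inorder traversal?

Tree insertion order: [5, 41, 31, 32, 21, 24, 27]
Tree (level-order array): [5, None, 41, 31, None, 21, 32, None, 24, None, None, None, 27]
Inorder traversal: [5, 21, 24, 27, 31, 32, 41]


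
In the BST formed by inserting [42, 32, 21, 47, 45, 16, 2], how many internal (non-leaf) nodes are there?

Tree built from: [42, 32, 21, 47, 45, 16, 2]
Tree (level-order array): [42, 32, 47, 21, None, 45, None, 16, None, None, None, 2]
Rule: An internal node has at least one child.
Per-node child counts:
  node 42: 2 child(ren)
  node 32: 1 child(ren)
  node 21: 1 child(ren)
  node 16: 1 child(ren)
  node 2: 0 child(ren)
  node 47: 1 child(ren)
  node 45: 0 child(ren)
Matching nodes: [42, 32, 21, 16, 47]
Count of internal (non-leaf) nodes: 5


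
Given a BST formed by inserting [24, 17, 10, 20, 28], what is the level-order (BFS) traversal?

Tree insertion order: [24, 17, 10, 20, 28]
Tree (level-order array): [24, 17, 28, 10, 20]
BFS from the root, enqueuing left then right child of each popped node:
  queue [24] -> pop 24, enqueue [17, 28], visited so far: [24]
  queue [17, 28] -> pop 17, enqueue [10, 20], visited so far: [24, 17]
  queue [28, 10, 20] -> pop 28, enqueue [none], visited so far: [24, 17, 28]
  queue [10, 20] -> pop 10, enqueue [none], visited so far: [24, 17, 28, 10]
  queue [20] -> pop 20, enqueue [none], visited so far: [24, 17, 28, 10, 20]
Result: [24, 17, 28, 10, 20]


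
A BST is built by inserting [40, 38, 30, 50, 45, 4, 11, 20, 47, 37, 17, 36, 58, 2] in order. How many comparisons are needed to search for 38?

Search path for 38: 40 -> 38
Found: True
Comparisons: 2


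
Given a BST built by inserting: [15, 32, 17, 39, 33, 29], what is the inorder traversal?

Tree insertion order: [15, 32, 17, 39, 33, 29]
Tree (level-order array): [15, None, 32, 17, 39, None, 29, 33]
Inorder traversal: [15, 17, 29, 32, 33, 39]


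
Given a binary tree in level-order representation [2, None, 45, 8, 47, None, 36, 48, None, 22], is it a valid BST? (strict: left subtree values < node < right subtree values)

Level-order array: [2, None, 45, 8, 47, None, 36, 48, None, 22]
Validate using subtree bounds (lo, hi): at each node, require lo < value < hi,
then recurse left with hi=value and right with lo=value.
Preorder trace (stopping at first violation):
  at node 2 with bounds (-inf, +inf): OK
  at node 45 with bounds (2, +inf): OK
  at node 8 with bounds (2, 45): OK
  at node 36 with bounds (8, 45): OK
  at node 22 with bounds (8, 36): OK
  at node 47 with bounds (45, +inf): OK
  at node 48 with bounds (45, 47): VIOLATION
Node 48 violates its bound: not (45 < 48 < 47).
Result: Not a valid BST


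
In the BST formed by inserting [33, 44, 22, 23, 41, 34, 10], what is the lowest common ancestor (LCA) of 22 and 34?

Tree insertion order: [33, 44, 22, 23, 41, 34, 10]
Tree (level-order array): [33, 22, 44, 10, 23, 41, None, None, None, None, None, 34]
In a BST, the LCA of p=22, q=34 is the first node v on the
root-to-leaf path with p <= v <= q (go left if both < v, right if both > v).
Walk from root:
  at 33: 22 <= 33 <= 34, this is the LCA
LCA = 33


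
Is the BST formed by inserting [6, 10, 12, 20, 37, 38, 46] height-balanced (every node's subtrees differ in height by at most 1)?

Tree (level-order array): [6, None, 10, None, 12, None, 20, None, 37, None, 38, None, 46]
Definition: a tree is height-balanced if, at every node, |h(left) - h(right)| <= 1 (empty subtree has height -1).
Bottom-up per-node check:
  node 46: h_left=-1, h_right=-1, diff=0 [OK], height=0
  node 38: h_left=-1, h_right=0, diff=1 [OK], height=1
  node 37: h_left=-1, h_right=1, diff=2 [FAIL (|-1-1|=2 > 1)], height=2
  node 20: h_left=-1, h_right=2, diff=3 [FAIL (|-1-2|=3 > 1)], height=3
  node 12: h_left=-1, h_right=3, diff=4 [FAIL (|-1-3|=4 > 1)], height=4
  node 10: h_left=-1, h_right=4, diff=5 [FAIL (|-1-4|=5 > 1)], height=5
  node 6: h_left=-1, h_right=5, diff=6 [FAIL (|-1-5|=6 > 1)], height=6
Node 37 violates the condition: |-1 - 1| = 2 > 1.
Result: Not balanced


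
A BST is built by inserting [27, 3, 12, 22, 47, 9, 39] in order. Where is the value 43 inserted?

Starting tree (level order): [27, 3, 47, None, 12, 39, None, 9, 22]
Insertion path: 27 -> 47 -> 39
Result: insert 43 as right child of 39
Final tree (level order): [27, 3, 47, None, 12, 39, None, 9, 22, None, 43]


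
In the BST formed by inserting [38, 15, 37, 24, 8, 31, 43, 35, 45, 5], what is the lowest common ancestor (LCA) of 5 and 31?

Tree insertion order: [38, 15, 37, 24, 8, 31, 43, 35, 45, 5]
Tree (level-order array): [38, 15, 43, 8, 37, None, 45, 5, None, 24, None, None, None, None, None, None, 31, None, 35]
In a BST, the LCA of p=5, q=31 is the first node v on the
root-to-leaf path with p <= v <= q (go left if both < v, right if both > v).
Walk from root:
  at 38: both 5 and 31 < 38, go left
  at 15: 5 <= 15 <= 31, this is the LCA
LCA = 15


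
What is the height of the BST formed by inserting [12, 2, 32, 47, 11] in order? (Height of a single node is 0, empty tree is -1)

Insertion order: [12, 2, 32, 47, 11]
Tree (level-order array): [12, 2, 32, None, 11, None, 47]
Compute height bottom-up (empty subtree = -1):
  height(11) = 1 + max(-1, -1) = 0
  height(2) = 1 + max(-1, 0) = 1
  height(47) = 1 + max(-1, -1) = 0
  height(32) = 1 + max(-1, 0) = 1
  height(12) = 1 + max(1, 1) = 2
Height = 2


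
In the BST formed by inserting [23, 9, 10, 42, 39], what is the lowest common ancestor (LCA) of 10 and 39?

Tree insertion order: [23, 9, 10, 42, 39]
Tree (level-order array): [23, 9, 42, None, 10, 39]
In a BST, the LCA of p=10, q=39 is the first node v on the
root-to-leaf path with p <= v <= q (go left if both < v, right if both > v).
Walk from root:
  at 23: 10 <= 23 <= 39, this is the LCA
LCA = 23


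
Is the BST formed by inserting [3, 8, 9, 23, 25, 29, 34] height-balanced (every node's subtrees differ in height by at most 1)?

Tree (level-order array): [3, None, 8, None, 9, None, 23, None, 25, None, 29, None, 34]
Definition: a tree is height-balanced if, at every node, |h(left) - h(right)| <= 1 (empty subtree has height -1).
Bottom-up per-node check:
  node 34: h_left=-1, h_right=-1, diff=0 [OK], height=0
  node 29: h_left=-1, h_right=0, diff=1 [OK], height=1
  node 25: h_left=-1, h_right=1, diff=2 [FAIL (|-1-1|=2 > 1)], height=2
  node 23: h_left=-1, h_right=2, diff=3 [FAIL (|-1-2|=3 > 1)], height=3
  node 9: h_left=-1, h_right=3, diff=4 [FAIL (|-1-3|=4 > 1)], height=4
  node 8: h_left=-1, h_right=4, diff=5 [FAIL (|-1-4|=5 > 1)], height=5
  node 3: h_left=-1, h_right=5, diff=6 [FAIL (|-1-5|=6 > 1)], height=6
Node 25 violates the condition: |-1 - 1| = 2 > 1.
Result: Not balanced


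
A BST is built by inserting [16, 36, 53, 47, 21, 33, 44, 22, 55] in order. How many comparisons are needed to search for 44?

Search path for 44: 16 -> 36 -> 53 -> 47 -> 44
Found: True
Comparisons: 5


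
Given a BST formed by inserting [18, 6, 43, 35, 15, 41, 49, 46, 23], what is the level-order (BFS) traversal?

Tree insertion order: [18, 6, 43, 35, 15, 41, 49, 46, 23]
Tree (level-order array): [18, 6, 43, None, 15, 35, 49, None, None, 23, 41, 46]
BFS from the root, enqueuing left then right child of each popped node:
  queue [18] -> pop 18, enqueue [6, 43], visited so far: [18]
  queue [6, 43] -> pop 6, enqueue [15], visited so far: [18, 6]
  queue [43, 15] -> pop 43, enqueue [35, 49], visited so far: [18, 6, 43]
  queue [15, 35, 49] -> pop 15, enqueue [none], visited so far: [18, 6, 43, 15]
  queue [35, 49] -> pop 35, enqueue [23, 41], visited so far: [18, 6, 43, 15, 35]
  queue [49, 23, 41] -> pop 49, enqueue [46], visited so far: [18, 6, 43, 15, 35, 49]
  queue [23, 41, 46] -> pop 23, enqueue [none], visited so far: [18, 6, 43, 15, 35, 49, 23]
  queue [41, 46] -> pop 41, enqueue [none], visited so far: [18, 6, 43, 15, 35, 49, 23, 41]
  queue [46] -> pop 46, enqueue [none], visited so far: [18, 6, 43, 15, 35, 49, 23, 41, 46]
Result: [18, 6, 43, 15, 35, 49, 23, 41, 46]


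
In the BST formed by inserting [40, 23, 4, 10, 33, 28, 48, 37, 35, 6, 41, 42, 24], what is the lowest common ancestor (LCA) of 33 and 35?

Tree insertion order: [40, 23, 4, 10, 33, 28, 48, 37, 35, 6, 41, 42, 24]
Tree (level-order array): [40, 23, 48, 4, 33, 41, None, None, 10, 28, 37, None, 42, 6, None, 24, None, 35]
In a BST, the LCA of p=33, q=35 is the first node v on the
root-to-leaf path with p <= v <= q (go left if both < v, right if both > v).
Walk from root:
  at 40: both 33 and 35 < 40, go left
  at 23: both 33 and 35 > 23, go right
  at 33: 33 <= 33 <= 35, this is the LCA
LCA = 33


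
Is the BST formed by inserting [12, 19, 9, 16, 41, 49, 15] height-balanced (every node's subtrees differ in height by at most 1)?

Tree (level-order array): [12, 9, 19, None, None, 16, 41, 15, None, None, 49]
Definition: a tree is height-balanced if, at every node, |h(left) - h(right)| <= 1 (empty subtree has height -1).
Bottom-up per-node check:
  node 9: h_left=-1, h_right=-1, diff=0 [OK], height=0
  node 15: h_left=-1, h_right=-1, diff=0 [OK], height=0
  node 16: h_left=0, h_right=-1, diff=1 [OK], height=1
  node 49: h_left=-1, h_right=-1, diff=0 [OK], height=0
  node 41: h_left=-1, h_right=0, diff=1 [OK], height=1
  node 19: h_left=1, h_right=1, diff=0 [OK], height=2
  node 12: h_left=0, h_right=2, diff=2 [FAIL (|0-2|=2 > 1)], height=3
Node 12 violates the condition: |0 - 2| = 2 > 1.
Result: Not balanced


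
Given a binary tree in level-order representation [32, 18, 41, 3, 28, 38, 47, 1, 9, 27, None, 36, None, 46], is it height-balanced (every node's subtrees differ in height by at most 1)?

Tree (level-order array): [32, 18, 41, 3, 28, 38, 47, 1, 9, 27, None, 36, None, 46]
Definition: a tree is height-balanced if, at every node, |h(left) - h(right)| <= 1 (empty subtree has height -1).
Bottom-up per-node check:
  node 1: h_left=-1, h_right=-1, diff=0 [OK], height=0
  node 9: h_left=-1, h_right=-1, diff=0 [OK], height=0
  node 3: h_left=0, h_right=0, diff=0 [OK], height=1
  node 27: h_left=-1, h_right=-1, diff=0 [OK], height=0
  node 28: h_left=0, h_right=-1, diff=1 [OK], height=1
  node 18: h_left=1, h_right=1, diff=0 [OK], height=2
  node 36: h_left=-1, h_right=-1, diff=0 [OK], height=0
  node 38: h_left=0, h_right=-1, diff=1 [OK], height=1
  node 46: h_left=-1, h_right=-1, diff=0 [OK], height=0
  node 47: h_left=0, h_right=-1, diff=1 [OK], height=1
  node 41: h_left=1, h_right=1, diff=0 [OK], height=2
  node 32: h_left=2, h_right=2, diff=0 [OK], height=3
All nodes satisfy the balance condition.
Result: Balanced


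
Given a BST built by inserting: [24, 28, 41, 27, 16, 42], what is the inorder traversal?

Tree insertion order: [24, 28, 41, 27, 16, 42]
Tree (level-order array): [24, 16, 28, None, None, 27, 41, None, None, None, 42]
Inorder traversal: [16, 24, 27, 28, 41, 42]


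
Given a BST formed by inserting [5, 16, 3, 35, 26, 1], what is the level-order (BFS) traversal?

Tree insertion order: [5, 16, 3, 35, 26, 1]
Tree (level-order array): [5, 3, 16, 1, None, None, 35, None, None, 26]
BFS from the root, enqueuing left then right child of each popped node:
  queue [5] -> pop 5, enqueue [3, 16], visited so far: [5]
  queue [3, 16] -> pop 3, enqueue [1], visited so far: [5, 3]
  queue [16, 1] -> pop 16, enqueue [35], visited so far: [5, 3, 16]
  queue [1, 35] -> pop 1, enqueue [none], visited so far: [5, 3, 16, 1]
  queue [35] -> pop 35, enqueue [26], visited so far: [5, 3, 16, 1, 35]
  queue [26] -> pop 26, enqueue [none], visited so far: [5, 3, 16, 1, 35, 26]
Result: [5, 3, 16, 1, 35, 26]


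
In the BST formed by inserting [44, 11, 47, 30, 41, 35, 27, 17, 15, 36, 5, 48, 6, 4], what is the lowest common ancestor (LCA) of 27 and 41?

Tree insertion order: [44, 11, 47, 30, 41, 35, 27, 17, 15, 36, 5, 48, 6, 4]
Tree (level-order array): [44, 11, 47, 5, 30, None, 48, 4, 6, 27, 41, None, None, None, None, None, None, 17, None, 35, None, 15, None, None, 36]
In a BST, the LCA of p=27, q=41 is the first node v on the
root-to-leaf path with p <= v <= q (go left if both < v, right if both > v).
Walk from root:
  at 44: both 27 and 41 < 44, go left
  at 11: both 27 and 41 > 11, go right
  at 30: 27 <= 30 <= 41, this is the LCA
LCA = 30


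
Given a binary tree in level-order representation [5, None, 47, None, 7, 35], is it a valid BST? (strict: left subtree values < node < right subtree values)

Level-order array: [5, None, 47, None, 7, 35]
Validate using subtree bounds (lo, hi): at each node, require lo < value < hi,
then recurse left with hi=value and right with lo=value.
Preorder trace (stopping at first violation):
  at node 5 with bounds (-inf, +inf): OK
  at node 47 with bounds (5, +inf): OK
  at node 7 with bounds (47, +inf): VIOLATION
Node 7 violates its bound: not (47 < 7 < +inf).
Result: Not a valid BST


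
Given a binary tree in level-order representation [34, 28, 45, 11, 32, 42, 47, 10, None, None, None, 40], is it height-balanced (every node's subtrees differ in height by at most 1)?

Tree (level-order array): [34, 28, 45, 11, 32, 42, 47, 10, None, None, None, 40]
Definition: a tree is height-balanced if, at every node, |h(left) - h(right)| <= 1 (empty subtree has height -1).
Bottom-up per-node check:
  node 10: h_left=-1, h_right=-1, diff=0 [OK], height=0
  node 11: h_left=0, h_right=-1, diff=1 [OK], height=1
  node 32: h_left=-1, h_right=-1, diff=0 [OK], height=0
  node 28: h_left=1, h_right=0, diff=1 [OK], height=2
  node 40: h_left=-1, h_right=-1, diff=0 [OK], height=0
  node 42: h_left=0, h_right=-1, diff=1 [OK], height=1
  node 47: h_left=-1, h_right=-1, diff=0 [OK], height=0
  node 45: h_left=1, h_right=0, diff=1 [OK], height=2
  node 34: h_left=2, h_right=2, diff=0 [OK], height=3
All nodes satisfy the balance condition.
Result: Balanced


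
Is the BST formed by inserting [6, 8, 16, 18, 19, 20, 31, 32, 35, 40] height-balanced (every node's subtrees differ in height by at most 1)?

Tree (level-order array): [6, None, 8, None, 16, None, 18, None, 19, None, 20, None, 31, None, 32, None, 35, None, 40]
Definition: a tree is height-balanced if, at every node, |h(left) - h(right)| <= 1 (empty subtree has height -1).
Bottom-up per-node check:
  node 40: h_left=-1, h_right=-1, diff=0 [OK], height=0
  node 35: h_left=-1, h_right=0, diff=1 [OK], height=1
  node 32: h_left=-1, h_right=1, diff=2 [FAIL (|-1-1|=2 > 1)], height=2
  node 31: h_left=-1, h_right=2, diff=3 [FAIL (|-1-2|=3 > 1)], height=3
  node 20: h_left=-1, h_right=3, diff=4 [FAIL (|-1-3|=4 > 1)], height=4
  node 19: h_left=-1, h_right=4, diff=5 [FAIL (|-1-4|=5 > 1)], height=5
  node 18: h_left=-1, h_right=5, diff=6 [FAIL (|-1-5|=6 > 1)], height=6
  node 16: h_left=-1, h_right=6, diff=7 [FAIL (|-1-6|=7 > 1)], height=7
  node 8: h_left=-1, h_right=7, diff=8 [FAIL (|-1-7|=8 > 1)], height=8
  node 6: h_left=-1, h_right=8, diff=9 [FAIL (|-1-8|=9 > 1)], height=9
Node 32 violates the condition: |-1 - 1| = 2 > 1.
Result: Not balanced


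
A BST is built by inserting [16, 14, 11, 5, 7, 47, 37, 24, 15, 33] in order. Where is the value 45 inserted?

Starting tree (level order): [16, 14, 47, 11, 15, 37, None, 5, None, None, None, 24, None, None, 7, None, 33]
Insertion path: 16 -> 47 -> 37
Result: insert 45 as right child of 37
Final tree (level order): [16, 14, 47, 11, 15, 37, None, 5, None, None, None, 24, 45, None, 7, None, 33]


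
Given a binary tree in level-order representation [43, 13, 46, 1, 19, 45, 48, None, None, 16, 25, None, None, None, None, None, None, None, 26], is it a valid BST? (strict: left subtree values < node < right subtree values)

Level-order array: [43, 13, 46, 1, 19, 45, 48, None, None, 16, 25, None, None, None, None, None, None, None, 26]
Validate using subtree bounds (lo, hi): at each node, require lo < value < hi,
then recurse left with hi=value and right with lo=value.
Preorder trace (stopping at first violation):
  at node 43 with bounds (-inf, +inf): OK
  at node 13 with bounds (-inf, 43): OK
  at node 1 with bounds (-inf, 13): OK
  at node 19 with bounds (13, 43): OK
  at node 16 with bounds (13, 19): OK
  at node 25 with bounds (19, 43): OK
  at node 26 with bounds (25, 43): OK
  at node 46 with bounds (43, +inf): OK
  at node 45 with bounds (43, 46): OK
  at node 48 with bounds (46, +inf): OK
No violation found at any node.
Result: Valid BST


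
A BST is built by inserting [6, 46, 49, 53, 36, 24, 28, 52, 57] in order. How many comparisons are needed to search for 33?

Search path for 33: 6 -> 46 -> 36 -> 24 -> 28
Found: False
Comparisons: 5


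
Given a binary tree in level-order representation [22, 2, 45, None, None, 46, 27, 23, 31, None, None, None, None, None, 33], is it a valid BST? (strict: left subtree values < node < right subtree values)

Level-order array: [22, 2, 45, None, None, 46, 27, 23, 31, None, None, None, None, None, 33]
Validate using subtree bounds (lo, hi): at each node, require lo < value < hi,
then recurse left with hi=value and right with lo=value.
Preorder trace (stopping at first violation):
  at node 22 with bounds (-inf, +inf): OK
  at node 2 with bounds (-inf, 22): OK
  at node 45 with bounds (22, +inf): OK
  at node 46 with bounds (22, 45): VIOLATION
Node 46 violates its bound: not (22 < 46 < 45).
Result: Not a valid BST


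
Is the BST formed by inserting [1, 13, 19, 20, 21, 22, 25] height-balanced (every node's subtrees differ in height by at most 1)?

Tree (level-order array): [1, None, 13, None, 19, None, 20, None, 21, None, 22, None, 25]
Definition: a tree is height-balanced if, at every node, |h(left) - h(right)| <= 1 (empty subtree has height -1).
Bottom-up per-node check:
  node 25: h_left=-1, h_right=-1, diff=0 [OK], height=0
  node 22: h_left=-1, h_right=0, diff=1 [OK], height=1
  node 21: h_left=-1, h_right=1, diff=2 [FAIL (|-1-1|=2 > 1)], height=2
  node 20: h_left=-1, h_right=2, diff=3 [FAIL (|-1-2|=3 > 1)], height=3
  node 19: h_left=-1, h_right=3, diff=4 [FAIL (|-1-3|=4 > 1)], height=4
  node 13: h_left=-1, h_right=4, diff=5 [FAIL (|-1-4|=5 > 1)], height=5
  node 1: h_left=-1, h_right=5, diff=6 [FAIL (|-1-5|=6 > 1)], height=6
Node 21 violates the condition: |-1 - 1| = 2 > 1.
Result: Not balanced


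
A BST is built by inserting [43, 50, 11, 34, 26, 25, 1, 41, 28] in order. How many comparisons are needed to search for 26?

Search path for 26: 43 -> 11 -> 34 -> 26
Found: True
Comparisons: 4


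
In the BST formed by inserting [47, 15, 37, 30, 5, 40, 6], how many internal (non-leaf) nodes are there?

Tree built from: [47, 15, 37, 30, 5, 40, 6]
Tree (level-order array): [47, 15, None, 5, 37, None, 6, 30, 40]
Rule: An internal node has at least one child.
Per-node child counts:
  node 47: 1 child(ren)
  node 15: 2 child(ren)
  node 5: 1 child(ren)
  node 6: 0 child(ren)
  node 37: 2 child(ren)
  node 30: 0 child(ren)
  node 40: 0 child(ren)
Matching nodes: [47, 15, 5, 37]
Count of internal (non-leaf) nodes: 4


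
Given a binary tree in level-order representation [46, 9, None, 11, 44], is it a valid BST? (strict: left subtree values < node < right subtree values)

Level-order array: [46, 9, None, 11, 44]
Validate using subtree bounds (lo, hi): at each node, require lo < value < hi,
then recurse left with hi=value and right with lo=value.
Preorder trace (stopping at first violation):
  at node 46 with bounds (-inf, +inf): OK
  at node 9 with bounds (-inf, 46): OK
  at node 11 with bounds (-inf, 9): VIOLATION
Node 11 violates its bound: not (-inf < 11 < 9).
Result: Not a valid BST


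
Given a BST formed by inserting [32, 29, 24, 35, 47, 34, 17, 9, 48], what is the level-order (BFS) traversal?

Tree insertion order: [32, 29, 24, 35, 47, 34, 17, 9, 48]
Tree (level-order array): [32, 29, 35, 24, None, 34, 47, 17, None, None, None, None, 48, 9]
BFS from the root, enqueuing left then right child of each popped node:
  queue [32] -> pop 32, enqueue [29, 35], visited so far: [32]
  queue [29, 35] -> pop 29, enqueue [24], visited so far: [32, 29]
  queue [35, 24] -> pop 35, enqueue [34, 47], visited so far: [32, 29, 35]
  queue [24, 34, 47] -> pop 24, enqueue [17], visited so far: [32, 29, 35, 24]
  queue [34, 47, 17] -> pop 34, enqueue [none], visited so far: [32, 29, 35, 24, 34]
  queue [47, 17] -> pop 47, enqueue [48], visited so far: [32, 29, 35, 24, 34, 47]
  queue [17, 48] -> pop 17, enqueue [9], visited so far: [32, 29, 35, 24, 34, 47, 17]
  queue [48, 9] -> pop 48, enqueue [none], visited so far: [32, 29, 35, 24, 34, 47, 17, 48]
  queue [9] -> pop 9, enqueue [none], visited so far: [32, 29, 35, 24, 34, 47, 17, 48, 9]
Result: [32, 29, 35, 24, 34, 47, 17, 48, 9]


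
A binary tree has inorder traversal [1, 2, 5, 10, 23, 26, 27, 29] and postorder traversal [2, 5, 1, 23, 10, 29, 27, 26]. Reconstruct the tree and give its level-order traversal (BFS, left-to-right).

Inorder:   [1, 2, 5, 10, 23, 26, 27, 29]
Postorder: [2, 5, 1, 23, 10, 29, 27, 26]
Algorithm: postorder visits root last, so walk postorder right-to-left;
each value is the root of the current inorder slice — split it at that
value, recurse on the right subtree first, then the left.
Recursive splits:
  root=26; inorder splits into left=[1, 2, 5, 10, 23], right=[27, 29]
  root=27; inorder splits into left=[], right=[29]
  root=29; inorder splits into left=[], right=[]
  root=10; inorder splits into left=[1, 2, 5], right=[23]
  root=23; inorder splits into left=[], right=[]
  root=1; inorder splits into left=[], right=[2, 5]
  root=5; inorder splits into left=[2], right=[]
  root=2; inorder splits into left=[], right=[]
Reconstructed level-order: [26, 10, 27, 1, 23, 29, 5, 2]


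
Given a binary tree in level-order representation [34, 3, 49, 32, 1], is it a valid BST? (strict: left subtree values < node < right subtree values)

Level-order array: [34, 3, 49, 32, 1]
Validate using subtree bounds (lo, hi): at each node, require lo < value < hi,
then recurse left with hi=value and right with lo=value.
Preorder trace (stopping at first violation):
  at node 34 with bounds (-inf, +inf): OK
  at node 3 with bounds (-inf, 34): OK
  at node 32 with bounds (-inf, 3): VIOLATION
Node 32 violates its bound: not (-inf < 32 < 3).
Result: Not a valid BST


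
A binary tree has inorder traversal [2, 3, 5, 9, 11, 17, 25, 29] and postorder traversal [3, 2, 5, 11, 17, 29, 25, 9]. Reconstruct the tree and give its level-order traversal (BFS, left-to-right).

Inorder:   [2, 3, 5, 9, 11, 17, 25, 29]
Postorder: [3, 2, 5, 11, 17, 29, 25, 9]
Algorithm: postorder visits root last, so walk postorder right-to-left;
each value is the root of the current inorder slice — split it at that
value, recurse on the right subtree first, then the left.
Recursive splits:
  root=9; inorder splits into left=[2, 3, 5], right=[11, 17, 25, 29]
  root=25; inorder splits into left=[11, 17], right=[29]
  root=29; inorder splits into left=[], right=[]
  root=17; inorder splits into left=[11], right=[]
  root=11; inorder splits into left=[], right=[]
  root=5; inorder splits into left=[2, 3], right=[]
  root=2; inorder splits into left=[], right=[3]
  root=3; inorder splits into left=[], right=[]
Reconstructed level-order: [9, 5, 25, 2, 17, 29, 3, 11]


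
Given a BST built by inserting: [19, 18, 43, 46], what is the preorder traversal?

Tree insertion order: [19, 18, 43, 46]
Tree (level-order array): [19, 18, 43, None, None, None, 46]
Preorder traversal: [19, 18, 43, 46]


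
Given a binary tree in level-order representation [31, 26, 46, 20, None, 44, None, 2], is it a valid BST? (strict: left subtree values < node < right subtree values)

Level-order array: [31, 26, 46, 20, None, 44, None, 2]
Validate using subtree bounds (lo, hi): at each node, require lo < value < hi,
then recurse left with hi=value and right with lo=value.
Preorder trace (stopping at first violation):
  at node 31 with bounds (-inf, +inf): OK
  at node 26 with bounds (-inf, 31): OK
  at node 20 with bounds (-inf, 26): OK
  at node 2 with bounds (-inf, 20): OK
  at node 46 with bounds (31, +inf): OK
  at node 44 with bounds (31, 46): OK
No violation found at any node.
Result: Valid BST


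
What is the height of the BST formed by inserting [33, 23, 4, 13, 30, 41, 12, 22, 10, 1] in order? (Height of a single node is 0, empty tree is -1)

Insertion order: [33, 23, 4, 13, 30, 41, 12, 22, 10, 1]
Tree (level-order array): [33, 23, 41, 4, 30, None, None, 1, 13, None, None, None, None, 12, 22, 10]
Compute height bottom-up (empty subtree = -1):
  height(1) = 1 + max(-1, -1) = 0
  height(10) = 1 + max(-1, -1) = 0
  height(12) = 1 + max(0, -1) = 1
  height(22) = 1 + max(-1, -1) = 0
  height(13) = 1 + max(1, 0) = 2
  height(4) = 1 + max(0, 2) = 3
  height(30) = 1 + max(-1, -1) = 0
  height(23) = 1 + max(3, 0) = 4
  height(41) = 1 + max(-1, -1) = 0
  height(33) = 1 + max(4, 0) = 5
Height = 5


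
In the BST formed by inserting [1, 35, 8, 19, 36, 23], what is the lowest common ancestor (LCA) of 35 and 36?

Tree insertion order: [1, 35, 8, 19, 36, 23]
Tree (level-order array): [1, None, 35, 8, 36, None, 19, None, None, None, 23]
In a BST, the LCA of p=35, q=36 is the first node v on the
root-to-leaf path with p <= v <= q (go left if both < v, right if both > v).
Walk from root:
  at 1: both 35 and 36 > 1, go right
  at 35: 35 <= 35 <= 36, this is the LCA
LCA = 35


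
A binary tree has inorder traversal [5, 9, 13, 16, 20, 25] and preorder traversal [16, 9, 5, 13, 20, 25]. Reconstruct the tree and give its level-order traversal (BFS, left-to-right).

Inorder:  [5, 9, 13, 16, 20, 25]
Preorder: [16, 9, 5, 13, 20, 25]
Algorithm: preorder visits root first, so consume preorder in order;
for each root, split the current inorder slice at that value into
left-subtree inorder and right-subtree inorder, then recurse.
Recursive splits:
  root=16; inorder splits into left=[5, 9, 13], right=[20, 25]
  root=9; inorder splits into left=[5], right=[13]
  root=5; inorder splits into left=[], right=[]
  root=13; inorder splits into left=[], right=[]
  root=20; inorder splits into left=[], right=[25]
  root=25; inorder splits into left=[], right=[]
Reconstructed level-order: [16, 9, 20, 5, 13, 25]


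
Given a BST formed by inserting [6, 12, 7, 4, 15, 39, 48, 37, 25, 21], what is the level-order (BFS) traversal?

Tree insertion order: [6, 12, 7, 4, 15, 39, 48, 37, 25, 21]
Tree (level-order array): [6, 4, 12, None, None, 7, 15, None, None, None, 39, 37, 48, 25, None, None, None, 21]
BFS from the root, enqueuing left then right child of each popped node:
  queue [6] -> pop 6, enqueue [4, 12], visited so far: [6]
  queue [4, 12] -> pop 4, enqueue [none], visited so far: [6, 4]
  queue [12] -> pop 12, enqueue [7, 15], visited so far: [6, 4, 12]
  queue [7, 15] -> pop 7, enqueue [none], visited so far: [6, 4, 12, 7]
  queue [15] -> pop 15, enqueue [39], visited so far: [6, 4, 12, 7, 15]
  queue [39] -> pop 39, enqueue [37, 48], visited so far: [6, 4, 12, 7, 15, 39]
  queue [37, 48] -> pop 37, enqueue [25], visited so far: [6, 4, 12, 7, 15, 39, 37]
  queue [48, 25] -> pop 48, enqueue [none], visited so far: [6, 4, 12, 7, 15, 39, 37, 48]
  queue [25] -> pop 25, enqueue [21], visited so far: [6, 4, 12, 7, 15, 39, 37, 48, 25]
  queue [21] -> pop 21, enqueue [none], visited so far: [6, 4, 12, 7, 15, 39, 37, 48, 25, 21]
Result: [6, 4, 12, 7, 15, 39, 37, 48, 25, 21]


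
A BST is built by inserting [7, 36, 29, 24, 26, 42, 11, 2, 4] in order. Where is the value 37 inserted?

Starting tree (level order): [7, 2, 36, None, 4, 29, 42, None, None, 24, None, None, None, 11, 26]
Insertion path: 7 -> 36 -> 42
Result: insert 37 as left child of 42
Final tree (level order): [7, 2, 36, None, 4, 29, 42, None, None, 24, None, 37, None, 11, 26]


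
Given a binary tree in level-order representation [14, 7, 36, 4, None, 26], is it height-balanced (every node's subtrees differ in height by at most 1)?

Tree (level-order array): [14, 7, 36, 4, None, 26]
Definition: a tree is height-balanced if, at every node, |h(left) - h(right)| <= 1 (empty subtree has height -1).
Bottom-up per-node check:
  node 4: h_left=-1, h_right=-1, diff=0 [OK], height=0
  node 7: h_left=0, h_right=-1, diff=1 [OK], height=1
  node 26: h_left=-1, h_right=-1, diff=0 [OK], height=0
  node 36: h_left=0, h_right=-1, diff=1 [OK], height=1
  node 14: h_left=1, h_right=1, diff=0 [OK], height=2
All nodes satisfy the balance condition.
Result: Balanced


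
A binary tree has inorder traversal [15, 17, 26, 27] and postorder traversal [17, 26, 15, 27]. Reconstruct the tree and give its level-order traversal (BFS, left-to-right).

Inorder:   [15, 17, 26, 27]
Postorder: [17, 26, 15, 27]
Algorithm: postorder visits root last, so walk postorder right-to-left;
each value is the root of the current inorder slice — split it at that
value, recurse on the right subtree first, then the left.
Recursive splits:
  root=27; inorder splits into left=[15, 17, 26], right=[]
  root=15; inorder splits into left=[], right=[17, 26]
  root=26; inorder splits into left=[17], right=[]
  root=17; inorder splits into left=[], right=[]
Reconstructed level-order: [27, 15, 26, 17]


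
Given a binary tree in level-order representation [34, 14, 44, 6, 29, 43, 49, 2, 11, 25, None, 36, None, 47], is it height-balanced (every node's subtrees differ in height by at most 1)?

Tree (level-order array): [34, 14, 44, 6, 29, 43, 49, 2, 11, 25, None, 36, None, 47]
Definition: a tree is height-balanced if, at every node, |h(left) - h(right)| <= 1 (empty subtree has height -1).
Bottom-up per-node check:
  node 2: h_left=-1, h_right=-1, diff=0 [OK], height=0
  node 11: h_left=-1, h_right=-1, diff=0 [OK], height=0
  node 6: h_left=0, h_right=0, diff=0 [OK], height=1
  node 25: h_left=-1, h_right=-1, diff=0 [OK], height=0
  node 29: h_left=0, h_right=-1, diff=1 [OK], height=1
  node 14: h_left=1, h_right=1, diff=0 [OK], height=2
  node 36: h_left=-1, h_right=-1, diff=0 [OK], height=0
  node 43: h_left=0, h_right=-1, diff=1 [OK], height=1
  node 47: h_left=-1, h_right=-1, diff=0 [OK], height=0
  node 49: h_left=0, h_right=-1, diff=1 [OK], height=1
  node 44: h_left=1, h_right=1, diff=0 [OK], height=2
  node 34: h_left=2, h_right=2, diff=0 [OK], height=3
All nodes satisfy the balance condition.
Result: Balanced


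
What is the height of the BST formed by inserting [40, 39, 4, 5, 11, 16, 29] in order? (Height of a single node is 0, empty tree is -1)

Insertion order: [40, 39, 4, 5, 11, 16, 29]
Tree (level-order array): [40, 39, None, 4, None, None, 5, None, 11, None, 16, None, 29]
Compute height bottom-up (empty subtree = -1):
  height(29) = 1 + max(-1, -1) = 0
  height(16) = 1 + max(-1, 0) = 1
  height(11) = 1 + max(-1, 1) = 2
  height(5) = 1 + max(-1, 2) = 3
  height(4) = 1 + max(-1, 3) = 4
  height(39) = 1 + max(4, -1) = 5
  height(40) = 1 + max(5, -1) = 6
Height = 6


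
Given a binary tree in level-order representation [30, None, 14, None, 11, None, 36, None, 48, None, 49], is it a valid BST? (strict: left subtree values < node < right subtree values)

Level-order array: [30, None, 14, None, 11, None, 36, None, 48, None, 49]
Validate using subtree bounds (lo, hi): at each node, require lo < value < hi,
then recurse left with hi=value and right with lo=value.
Preorder trace (stopping at first violation):
  at node 30 with bounds (-inf, +inf): OK
  at node 14 with bounds (30, +inf): VIOLATION
Node 14 violates its bound: not (30 < 14 < +inf).
Result: Not a valid BST


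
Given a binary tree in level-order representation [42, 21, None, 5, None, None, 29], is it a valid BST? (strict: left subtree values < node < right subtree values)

Level-order array: [42, 21, None, 5, None, None, 29]
Validate using subtree bounds (lo, hi): at each node, require lo < value < hi,
then recurse left with hi=value and right with lo=value.
Preorder trace (stopping at first violation):
  at node 42 with bounds (-inf, +inf): OK
  at node 21 with bounds (-inf, 42): OK
  at node 5 with bounds (-inf, 21): OK
  at node 29 with bounds (5, 21): VIOLATION
Node 29 violates its bound: not (5 < 29 < 21).
Result: Not a valid BST


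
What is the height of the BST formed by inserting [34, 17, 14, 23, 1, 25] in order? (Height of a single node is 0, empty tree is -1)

Insertion order: [34, 17, 14, 23, 1, 25]
Tree (level-order array): [34, 17, None, 14, 23, 1, None, None, 25]
Compute height bottom-up (empty subtree = -1):
  height(1) = 1 + max(-1, -1) = 0
  height(14) = 1 + max(0, -1) = 1
  height(25) = 1 + max(-1, -1) = 0
  height(23) = 1 + max(-1, 0) = 1
  height(17) = 1 + max(1, 1) = 2
  height(34) = 1 + max(2, -1) = 3
Height = 3


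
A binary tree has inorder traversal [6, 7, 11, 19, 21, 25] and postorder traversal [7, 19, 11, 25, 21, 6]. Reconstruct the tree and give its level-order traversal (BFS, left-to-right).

Inorder:   [6, 7, 11, 19, 21, 25]
Postorder: [7, 19, 11, 25, 21, 6]
Algorithm: postorder visits root last, so walk postorder right-to-left;
each value is the root of the current inorder slice — split it at that
value, recurse on the right subtree first, then the left.
Recursive splits:
  root=6; inorder splits into left=[], right=[7, 11, 19, 21, 25]
  root=21; inorder splits into left=[7, 11, 19], right=[25]
  root=25; inorder splits into left=[], right=[]
  root=11; inorder splits into left=[7], right=[19]
  root=19; inorder splits into left=[], right=[]
  root=7; inorder splits into left=[], right=[]
Reconstructed level-order: [6, 21, 11, 25, 7, 19]


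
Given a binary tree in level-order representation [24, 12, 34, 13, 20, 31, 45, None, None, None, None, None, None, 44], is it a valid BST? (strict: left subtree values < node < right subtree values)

Level-order array: [24, 12, 34, 13, 20, 31, 45, None, None, None, None, None, None, 44]
Validate using subtree bounds (lo, hi): at each node, require lo < value < hi,
then recurse left with hi=value and right with lo=value.
Preorder trace (stopping at first violation):
  at node 24 with bounds (-inf, +inf): OK
  at node 12 with bounds (-inf, 24): OK
  at node 13 with bounds (-inf, 12): VIOLATION
Node 13 violates its bound: not (-inf < 13 < 12).
Result: Not a valid BST


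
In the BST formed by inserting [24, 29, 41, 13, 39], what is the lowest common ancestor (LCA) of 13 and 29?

Tree insertion order: [24, 29, 41, 13, 39]
Tree (level-order array): [24, 13, 29, None, None, None, 41, 39]
In a BST, the LCA of p=13, q=29 is the first node v on the
root-to-leaf path with p <= v <= q (go left if both < v, right if both > v).
Walk from root:
  at 24: 13 <= 24 <= 29, this is the LCA
LCA = 24


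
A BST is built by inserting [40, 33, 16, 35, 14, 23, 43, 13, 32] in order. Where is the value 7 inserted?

Starting tree (level order): [40, 33, 43, 16, 35, None, None, 14, 23, None, None, 13, None, None, 32]
Insertion path: 40 -> 33 -> 16 -> 14 -> 13
Result: insert 7 as left child of 13
Final tree (level order): [40, 33, 43, 16, 35, None, None, 14, 23, None, None, 13, None, None, 32, 7]


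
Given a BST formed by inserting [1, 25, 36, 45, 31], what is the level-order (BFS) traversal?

Tree insertion order: [1, 25, 36, 45, 31]
Tree (level-order array): [1, None, 25, None, 36, 31, 45]
BFS from the root, enqueuing left then right child of each popped node:
  queue [1] -> pop 1, enqueue [25], visited so far: [1]
  queue [25] -> pop 25, enqueue [36], visited so far: [1, 25]
  queue [36] -> pop 36, enqueue [31, 45], visited so far: [1, 25, 36]
  queue [31, 45] -> pop 31, enqueue [none], visited so far: [1, 25, 36, 31]
  queue [45] -> pop 45, enqueue [none], visited so far: [1, 25, 36, 31, 45]
Result: [1, 25, 36, 31, 45]


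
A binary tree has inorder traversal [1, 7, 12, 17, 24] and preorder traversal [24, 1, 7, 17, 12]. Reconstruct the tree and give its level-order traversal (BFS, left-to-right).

Inorder:  [1, 7, 12, 17, 24]
Preorder: [24, 1, 7, 17, 12]
Algorithm: preorder visits root first, so consume preorder in order;
for each root, split the current inorder slice at that value into
left-subtree inorder and right-subtree inorder, then recurse.
Recursive splits:
  root=24; inorder splits into left=[1, 7, 12, 17], right=[]
  root=1; inorder splits into left=[], right=[7, 12, 17]
  root=7; inorder splits into left=[], right=[12, 17]
  root=17; inorder splits into left=[12], right=[]
  root=12; inorder splits into left=[], right=[]
Reconstructed level-order: [24, 1, 7, 17, 12]
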